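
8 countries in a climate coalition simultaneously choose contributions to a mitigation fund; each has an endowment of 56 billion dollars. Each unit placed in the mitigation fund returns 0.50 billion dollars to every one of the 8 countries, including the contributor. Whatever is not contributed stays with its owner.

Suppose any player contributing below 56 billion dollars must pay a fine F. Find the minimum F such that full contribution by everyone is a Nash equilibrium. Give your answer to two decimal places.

Given the others contribute fully, the best deviation is to contribute 0 (any partial contribution still incurs the fine and gives up units whose private return 0.50 is below 1).
Deviating from 56 to 0 saves 56 billion dollars but forfeits the deviator's share of the drop in the mitigation fund: 0.50 × 56 = 28.00.
So the deviation gain is 56 − 28.00 = 28.00, and the fine must be at least 28.00 billion dollars to wipe it out.

28.00 billion dollars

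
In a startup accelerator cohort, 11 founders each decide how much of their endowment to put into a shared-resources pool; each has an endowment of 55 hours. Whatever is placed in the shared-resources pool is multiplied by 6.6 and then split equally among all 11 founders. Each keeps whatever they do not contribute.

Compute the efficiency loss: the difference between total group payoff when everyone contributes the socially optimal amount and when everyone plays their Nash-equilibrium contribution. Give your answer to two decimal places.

Each contributed unit returns 6.6/11 = 0.6000 to its contributor — below 1 — so contributing 0 is dominant for every player. At the Nash equilibrium everyone keeps their 55, and the group total is 11 × 55 = 605.
Each contributed unit returns 6.600 to the group as a whole (0.6000 to each of 11 players), which exceeds 1, so the social optimum is full contribution: group total = 6.600 × 605 = 3993.00.
Efficiency loss = 3993.00 − 605 = 3388.00.

3388.00 hours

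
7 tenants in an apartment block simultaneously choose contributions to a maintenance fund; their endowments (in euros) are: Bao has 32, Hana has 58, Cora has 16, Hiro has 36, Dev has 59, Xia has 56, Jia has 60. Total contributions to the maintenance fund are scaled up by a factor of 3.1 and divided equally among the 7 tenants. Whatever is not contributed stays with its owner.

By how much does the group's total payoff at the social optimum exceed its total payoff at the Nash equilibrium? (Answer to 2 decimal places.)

665.70 euros

The private return per contributed unit is 3.1/7 = 0.4429 < 1 for every player regardless of endowment, so the Nash equilibrium is zero contribution and the group total is Σ E_j = 32 + 58 + 16 + 36 + 59 + 56 + 60 = 317.
Each contributed unit returns 3.100 to the group, so the social optimum is full contribution by everyone: group total = 3.100 × 317 = 982.70.
Efficiency loss = (3.100 − 1) × 317 = 665.70.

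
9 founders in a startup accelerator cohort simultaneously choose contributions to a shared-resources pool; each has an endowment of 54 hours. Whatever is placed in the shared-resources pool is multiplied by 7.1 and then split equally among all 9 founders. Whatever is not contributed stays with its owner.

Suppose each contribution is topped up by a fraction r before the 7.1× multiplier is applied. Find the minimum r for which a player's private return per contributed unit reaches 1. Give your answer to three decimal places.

With matching at rate r, one contributed unit becomes (1 + r) in the shared-resources pool and returns 7.1 × (1 + r) / 9 to the contributor.
Setting this equal to 1: 1 + r = 9/7.1 = 1.2676.
So the minimum matching rate is r = 1.2676 − 1 = 0.268.

0.268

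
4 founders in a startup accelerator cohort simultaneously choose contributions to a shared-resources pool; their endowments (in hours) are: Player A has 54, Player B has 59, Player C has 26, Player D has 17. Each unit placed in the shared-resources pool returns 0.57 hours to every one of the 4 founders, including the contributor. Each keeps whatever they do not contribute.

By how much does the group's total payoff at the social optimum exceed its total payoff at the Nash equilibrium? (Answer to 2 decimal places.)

The private return per contributed unit is 0.57 < 1 for everyone, so the Nash equilibrium is zero contribution and the group total is Σ E_j = 54 + 59 + 26 + 17 = 156.
Each contributed unit returns 2.280 to the group, so the social optimum is full contribution by everyone: group total = 2.280 × 156 = 355.68.
Efficiency loss = (2.280 − 1) × 156 = 199.68.

199.68 hours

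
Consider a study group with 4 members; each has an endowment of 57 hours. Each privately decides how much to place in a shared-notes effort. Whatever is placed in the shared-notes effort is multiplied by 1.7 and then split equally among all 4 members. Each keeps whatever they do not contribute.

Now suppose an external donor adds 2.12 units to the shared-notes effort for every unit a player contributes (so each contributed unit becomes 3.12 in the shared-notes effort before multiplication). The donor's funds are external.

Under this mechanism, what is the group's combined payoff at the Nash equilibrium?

1209.31 hours

Under the mechanism each unit contributed yields 1.7 × 3.12 / 4 = 1.3260 back to its contributor per unit of net cost, which exceeds 1, making full contribution the dominant choice for everyone.
At the Nash equilibrium everyone contributes 57. Group total payoff = 1.7 × 3.12 × 228 = 1209.31.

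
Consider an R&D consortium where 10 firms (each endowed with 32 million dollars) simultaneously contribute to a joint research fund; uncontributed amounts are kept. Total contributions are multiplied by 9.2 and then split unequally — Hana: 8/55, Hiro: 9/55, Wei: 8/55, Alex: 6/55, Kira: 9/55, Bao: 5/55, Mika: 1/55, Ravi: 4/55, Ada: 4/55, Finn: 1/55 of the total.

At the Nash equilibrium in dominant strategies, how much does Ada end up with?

Each unit j contributes comes back to j as 9.2 × (j's share), so j prefers to contribute only if that share exceeds 1/9.2 = 0.1087; otherwise keeping the unit dominates.
Hana, Hiro, Wei, Alex and Kira are above the threshold, contributing 32 each; the remaining 5 contribute 0. Total contributed: 160.
Ada keeps 32 and receives 9.2 × 160 × 4/55 = 107.05 from the joint research fund, for a payoff of 139.05.

139.05 million dollars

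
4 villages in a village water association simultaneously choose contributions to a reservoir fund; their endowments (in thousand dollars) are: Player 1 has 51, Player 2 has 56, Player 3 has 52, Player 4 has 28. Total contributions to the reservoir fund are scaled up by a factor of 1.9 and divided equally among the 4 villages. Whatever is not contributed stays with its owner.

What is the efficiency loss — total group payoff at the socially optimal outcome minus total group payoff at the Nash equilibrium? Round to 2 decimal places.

The private return per contributed unit is 1.9/4 = 0.4750 < 1 for every player regardless of endowment, so the Nash equilibrium is zero contribution and the group total is Σ E_j = 51 + 56 + 52 + 28 = 187.
Each contributed unit returns 1.900 to the group, so the social optimum is full contribution by everyone: group total = 1.900 × 187 = 355.30.
Efficiency loss = (1.900 − 1) × 187 = 168.30.

168.30 thousand dollars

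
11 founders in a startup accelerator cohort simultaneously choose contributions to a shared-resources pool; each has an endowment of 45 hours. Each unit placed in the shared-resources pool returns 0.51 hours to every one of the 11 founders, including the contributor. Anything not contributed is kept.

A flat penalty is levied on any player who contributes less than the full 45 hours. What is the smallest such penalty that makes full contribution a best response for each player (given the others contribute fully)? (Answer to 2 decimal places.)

Given the others contribute fully, the best deviation is to contribute 0 (any partial contribution still incurs the fine and gives up units whose private return 0.51 is below 1).
Deviating from 45 to 0 saves 45 hours but forfeits the deviator's share of the drop in the shared-resources pool: 0.51 × 45 = 22.95.
So the deviation gain is 45 − 22.95 = 22.05, and the fine must be at least 22.05 hours to wipe it out.

22.05 hours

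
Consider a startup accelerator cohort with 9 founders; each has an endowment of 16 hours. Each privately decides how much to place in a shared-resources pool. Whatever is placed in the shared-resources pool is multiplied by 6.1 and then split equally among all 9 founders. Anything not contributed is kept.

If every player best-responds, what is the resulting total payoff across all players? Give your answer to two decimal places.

144.00 hours

Each contributed unit returns 6.1/9 = 0.6778 to its contributor — below 1 — so contributing 0 is dominant for every player. At the Nash equilibrium everyone keeps their 16, and the group total is 9 × 16 = 144.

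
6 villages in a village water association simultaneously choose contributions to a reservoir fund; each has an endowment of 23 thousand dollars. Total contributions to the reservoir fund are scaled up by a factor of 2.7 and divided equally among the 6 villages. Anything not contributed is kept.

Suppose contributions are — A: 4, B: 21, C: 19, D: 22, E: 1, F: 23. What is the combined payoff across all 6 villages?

Total contributed: 4 + 21 + 19 + 22 + 1 + 23 = 90; total kept: 6 × 23 − 90 = 48.
The reservoir fund pays out 2.7 × 90 = 243.00 in aggregate.
Group total = 48 + 243.00 = 291.00.

291.00 thousand dollars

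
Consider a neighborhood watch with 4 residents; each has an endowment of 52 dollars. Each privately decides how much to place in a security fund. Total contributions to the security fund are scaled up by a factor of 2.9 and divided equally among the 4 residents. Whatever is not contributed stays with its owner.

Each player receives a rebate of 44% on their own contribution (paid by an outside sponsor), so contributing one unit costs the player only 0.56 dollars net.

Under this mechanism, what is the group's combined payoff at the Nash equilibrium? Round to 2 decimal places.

694.72 dollars

The effective private return per unit is now (2.9/4) / 0.56 = 1.2946 > 1, so every player's dominant strategy flips to full contribution.
So the Nash equilibrium is full contribution by all 4; the group earns 4 × (52 × 0.44 + 2.9 × 52) = 694.72.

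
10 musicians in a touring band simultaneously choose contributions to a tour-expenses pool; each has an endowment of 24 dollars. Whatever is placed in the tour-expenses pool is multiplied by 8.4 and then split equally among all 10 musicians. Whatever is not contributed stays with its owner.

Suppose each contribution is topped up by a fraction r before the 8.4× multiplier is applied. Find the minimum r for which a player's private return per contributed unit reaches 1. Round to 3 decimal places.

With matching at rate r, one contributed unit becomes (1 + r) in the tour-expenses pool and returns 8.4 × (1 + r) / 10 to the contributor.
Setting this equal to 1: 1 + r = 10/8.4 = 1.1905.
So the minimum matching rate is r = 1.1905 − 1 = 0.190.

0.190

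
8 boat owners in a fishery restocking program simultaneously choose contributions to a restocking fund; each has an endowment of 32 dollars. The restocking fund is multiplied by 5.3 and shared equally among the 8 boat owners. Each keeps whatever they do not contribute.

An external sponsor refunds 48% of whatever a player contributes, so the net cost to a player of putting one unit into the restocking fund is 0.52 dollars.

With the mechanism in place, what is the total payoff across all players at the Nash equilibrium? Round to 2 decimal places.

1479.68 dollars

The effective private return per unit is now (5.3/8) / 0.52 = 1.2740 > 1, so every player's dominant strategy flips to full contribution.
At the Nash equilibrium everyone contributes 32. Group total payoff = 8 × (32 × 0.48 + 5.3 × 32) = 1479.68.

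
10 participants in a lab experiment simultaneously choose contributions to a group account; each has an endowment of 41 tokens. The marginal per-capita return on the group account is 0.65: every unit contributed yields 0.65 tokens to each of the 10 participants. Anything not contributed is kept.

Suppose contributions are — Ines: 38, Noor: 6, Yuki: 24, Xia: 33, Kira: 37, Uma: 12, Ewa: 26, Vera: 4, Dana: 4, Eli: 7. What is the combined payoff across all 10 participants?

Total contributed: 38 + 6 + 24 + 33 + 37 + 12 + 26 + 4 + 4 + 7 = 191; total kept: 10 × 41 − 191 = 219.
The group account pays out 0.65 × 10 × 191 = 1241.50 in aggregate.
Group total = 219 + 1241.50 = 1460.50.

1460.50 tokens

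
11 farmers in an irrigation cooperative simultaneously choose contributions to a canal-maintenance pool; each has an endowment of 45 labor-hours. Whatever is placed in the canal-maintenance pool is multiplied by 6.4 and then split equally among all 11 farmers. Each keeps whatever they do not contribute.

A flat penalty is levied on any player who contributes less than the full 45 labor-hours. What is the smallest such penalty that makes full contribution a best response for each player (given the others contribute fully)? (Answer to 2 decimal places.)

18.82 labor-hours

Given the others contribute fully, the best deviation is to contribute 0 (any partial contribution still incurs the fine and gives up units whose private return 0.5818 is below 1).
Deviating from 45 to 0 saves 45 labor-hours but forfeits the deviator's share of the drop in the canal-maintenance pool: 6.4/11 × 45 = 26.18.
So the deviation gain is 45 − 26.18 = 18.82, and the fine must be at least 18.82 labor-hours to wipe it out.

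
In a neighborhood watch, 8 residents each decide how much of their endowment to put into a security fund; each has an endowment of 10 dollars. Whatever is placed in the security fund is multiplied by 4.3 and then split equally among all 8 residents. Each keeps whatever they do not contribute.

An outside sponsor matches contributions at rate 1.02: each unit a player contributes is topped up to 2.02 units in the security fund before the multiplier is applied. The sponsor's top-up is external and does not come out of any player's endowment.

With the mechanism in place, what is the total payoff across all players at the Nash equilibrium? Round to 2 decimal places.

The effective private return per unit is now 4.3 × 2.02 / 8 = 1.0858 > 1, so every player's dominant strategy flips to full contribution.
So the Nash equilibrium is full contribution by all 8; the group earns 4.3 × 2.02 × 80 = 694.88.

694.88 dollars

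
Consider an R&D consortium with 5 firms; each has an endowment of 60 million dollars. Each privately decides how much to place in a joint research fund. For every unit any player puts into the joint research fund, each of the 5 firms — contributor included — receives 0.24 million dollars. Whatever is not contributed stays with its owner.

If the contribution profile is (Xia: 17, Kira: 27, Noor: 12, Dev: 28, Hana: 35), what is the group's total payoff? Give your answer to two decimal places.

Total contributed: 17 + 27 + 12 + 28 + 35 = 119; total kept: 5 × 60 − 119 = 181.
The joint research fund pays out 0.24 × 5 × 119 = 142.80 in aggregate.
Group total = 181 + 142.80 = 323.80.

323.80 million dollars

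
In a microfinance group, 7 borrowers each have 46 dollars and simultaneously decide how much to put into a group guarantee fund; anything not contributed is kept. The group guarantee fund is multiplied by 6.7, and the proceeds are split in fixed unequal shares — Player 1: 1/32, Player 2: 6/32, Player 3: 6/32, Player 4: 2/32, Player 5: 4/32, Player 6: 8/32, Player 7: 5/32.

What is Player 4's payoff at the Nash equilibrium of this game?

A player with share s gets back 6.7·s per unit contributed, so full contribution is dominant for anyone with s > 1/6.7 = 0.1493 and zero contribution is dominant for anyone below.
The shares above 0.1493 belong to Player 2, Player 3, Player 6 and Player 7, contributing 46 each; the remaining 3 contribute 0. Total contributed: 184.
Player 4 keeps 46 and receives 6.7 × 184 × 2/32 = 77.05 from the group guarantee fund, for a payoff of 123.05.

123.05 dollars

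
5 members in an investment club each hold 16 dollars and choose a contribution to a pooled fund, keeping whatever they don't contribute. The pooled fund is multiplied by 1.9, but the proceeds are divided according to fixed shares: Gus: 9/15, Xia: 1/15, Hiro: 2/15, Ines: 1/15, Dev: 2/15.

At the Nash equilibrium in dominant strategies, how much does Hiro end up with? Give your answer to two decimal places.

Each unit j contributes comes back to j as 1.9 × (j's share), so j prefers to contribute only if that share exceeds 1/1.9 = 0.5263; otherwise keeping the unit dominates.
The only share above 0.5263 is Gus's 9/15, contributing 16; the remaining 4 contribute 0. Total contributed: 16.
Hiro keeps 16 and receives 1.9 × 16 × 2/15 = 4.05 from the pooled fund, for a payoff of 20.05.

20.05 dollars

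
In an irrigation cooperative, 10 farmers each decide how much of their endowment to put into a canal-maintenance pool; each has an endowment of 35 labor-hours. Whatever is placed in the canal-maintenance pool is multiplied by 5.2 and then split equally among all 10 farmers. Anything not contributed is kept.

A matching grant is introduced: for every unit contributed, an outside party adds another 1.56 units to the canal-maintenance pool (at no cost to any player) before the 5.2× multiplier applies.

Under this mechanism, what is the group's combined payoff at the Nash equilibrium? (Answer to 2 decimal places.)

The effective private return per unit is now 5.2 × 2.56 / 10 = 1.3312 > 1, so every player's dominant strategy flips to full contribution.
So the Nash equilibrium is full contribution by all 10; the group earns 5.2 × 2.56 × 350 = 4659.20.

4659.20 labor-hours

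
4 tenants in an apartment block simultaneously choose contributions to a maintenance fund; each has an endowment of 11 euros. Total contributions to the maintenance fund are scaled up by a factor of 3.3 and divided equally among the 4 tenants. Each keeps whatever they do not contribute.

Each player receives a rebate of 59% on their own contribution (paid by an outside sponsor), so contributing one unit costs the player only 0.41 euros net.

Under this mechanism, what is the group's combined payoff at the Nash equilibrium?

171.16 euros

The effective private return per unit is now (3.3/4) / 0.41 = 2.0122 > 1, so every player's dominant strategy flips to full contribution.
At the Nash equilibrium everyone contributes 11. Group total payoff = 4 × (11 × 0.59 + 3.3 × 11) = 171.16.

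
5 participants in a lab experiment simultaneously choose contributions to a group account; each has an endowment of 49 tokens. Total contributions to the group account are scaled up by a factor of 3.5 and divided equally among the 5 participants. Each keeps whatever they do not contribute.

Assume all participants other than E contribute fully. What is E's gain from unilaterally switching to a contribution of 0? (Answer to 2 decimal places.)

14.70 tokens

Switching from a contribution of 49 to 0 lets E keep an extra 49 tokens, but lowers the group account by 49, which costs E their own share of that drop: 3.5/5 × 49 = 34.30.
Net gain = 49 − 34.30 = 14.70. The private return per contributed unit (0.7000) is below 1, so free-riding is indeed the best response regardless of what the others do.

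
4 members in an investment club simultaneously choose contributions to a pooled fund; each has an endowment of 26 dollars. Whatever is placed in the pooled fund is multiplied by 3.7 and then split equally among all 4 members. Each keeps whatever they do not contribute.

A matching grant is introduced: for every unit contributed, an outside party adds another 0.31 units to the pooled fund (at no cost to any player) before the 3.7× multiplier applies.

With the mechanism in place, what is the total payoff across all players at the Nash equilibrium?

504.09 dollars

Under the mechanism each unit contributed yields 3.7 × 1.31 / 4 = 1.2118 back to its contributor per unit of net cost, which exceeds 1, making full contribution the dominant choice for everyone.
So the Nash equilibrium is full contribution by all 4; the group earns 3.7 × 1.31 × 104 = 504.09.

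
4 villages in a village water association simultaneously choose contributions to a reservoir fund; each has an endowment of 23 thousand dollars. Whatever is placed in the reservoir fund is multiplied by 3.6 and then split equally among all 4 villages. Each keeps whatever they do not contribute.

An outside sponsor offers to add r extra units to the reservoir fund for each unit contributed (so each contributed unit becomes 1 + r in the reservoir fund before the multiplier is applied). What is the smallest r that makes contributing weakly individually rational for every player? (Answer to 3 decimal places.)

0.111

With matching at rate r, one contributed unit becomes (1 + r) in the reservoir fund and returns 3.6 × (1 + r) / 4 to the contributor.
Setting this equal to 1: 1 + r = 4/3.6 = 1.1111.
So the minimum matching rate is r = 1.1111 − 1 = 0.111.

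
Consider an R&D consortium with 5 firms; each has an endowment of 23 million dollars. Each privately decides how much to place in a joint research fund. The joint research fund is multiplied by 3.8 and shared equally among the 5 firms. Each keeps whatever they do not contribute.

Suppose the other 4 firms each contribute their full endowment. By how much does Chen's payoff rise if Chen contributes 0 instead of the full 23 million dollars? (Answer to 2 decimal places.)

Switching from a contribution of 23 to 0 lets Chen keep an extra 23 million dollars, but lowers the joint research fund by 23, which costs Chen their own share of that drop: 3.8/5 × 23 = 17.48.
Net gain = 23 − 17.48 = 5.52. The private return per contributed unit (0.7600) is below 1, so free-riding is indeed the best response regardless of what the others do.

5.52 million dollars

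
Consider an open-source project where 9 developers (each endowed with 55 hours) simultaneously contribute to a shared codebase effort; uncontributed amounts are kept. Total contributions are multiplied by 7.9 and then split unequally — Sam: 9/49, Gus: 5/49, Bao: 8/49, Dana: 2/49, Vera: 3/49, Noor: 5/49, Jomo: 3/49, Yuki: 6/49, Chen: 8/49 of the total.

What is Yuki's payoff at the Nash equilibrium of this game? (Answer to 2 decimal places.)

214.61 hours

Each unit j contributes comes back to j as 7.9 × (j's share), so j prefers to contribute only if that share exceeds 1/7.9 = 0.1266; otherwise keeping the unit dominates.
Sam, Bao and Chen clear that bar, contributing 55 each; the remaining 6 contribute 0. Total contributed: 165.
Yuki keeps 55 and receives 7.9 × 165 × 6/49 = 159.61 from the shared codebase effort, for a payoff of 214.61.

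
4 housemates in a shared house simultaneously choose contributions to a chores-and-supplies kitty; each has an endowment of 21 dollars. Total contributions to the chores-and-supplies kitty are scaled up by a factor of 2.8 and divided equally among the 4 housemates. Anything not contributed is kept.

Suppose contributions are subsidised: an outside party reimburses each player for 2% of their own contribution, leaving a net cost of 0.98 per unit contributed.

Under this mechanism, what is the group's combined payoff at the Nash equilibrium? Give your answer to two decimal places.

84.00 dollars

The effective private return is (2.8/4) / 0.98 = 0.7143, which is still under 1, so the mechanism doesn't change anyone's dominant strategy: zero contribution.
Everyone keeps their endowment and the group total is 4 × 21 = 84.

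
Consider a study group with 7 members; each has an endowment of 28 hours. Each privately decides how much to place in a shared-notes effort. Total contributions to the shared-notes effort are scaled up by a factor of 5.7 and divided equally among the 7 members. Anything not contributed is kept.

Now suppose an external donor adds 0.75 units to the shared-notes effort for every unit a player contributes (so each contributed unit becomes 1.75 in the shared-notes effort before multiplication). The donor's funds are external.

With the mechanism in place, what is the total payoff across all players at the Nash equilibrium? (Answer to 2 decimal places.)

Under the mechanism each unit contributed yields 5.7 × 1.75 / 7 = 1.4250 back to its contributor per unit of net cost, which exceeds 1, making full contribution the dominant choice for everyone.
So the Nash equilibrium is full contribution by all 7; the group earns 5.7 × 1.75 × 196 = 1955.10.

1955.10 hours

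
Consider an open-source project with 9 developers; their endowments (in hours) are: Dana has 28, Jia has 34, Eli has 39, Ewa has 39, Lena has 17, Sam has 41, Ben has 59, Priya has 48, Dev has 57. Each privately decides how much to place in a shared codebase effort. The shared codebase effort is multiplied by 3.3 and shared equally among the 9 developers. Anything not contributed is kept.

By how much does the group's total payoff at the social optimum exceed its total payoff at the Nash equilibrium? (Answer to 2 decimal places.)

832.60 hours

The private return per contributed unit is 3.3/9 = 0.3667 < 1 for every player regardless of endowment, so the Nash equilibrium is zero contribution and the group total is Σ E_j = 28 + 34 + 39 + 39 + 17 + 41 + 59 + 48 + 57 = 362.
Each contributed unit returns 3.300 to the group, so the social optimum is full contribution by everyone: group total = 3.300 × 362 = 1194.60.
Efficiency loss = (3.300 − 1) × 362 = 832.60.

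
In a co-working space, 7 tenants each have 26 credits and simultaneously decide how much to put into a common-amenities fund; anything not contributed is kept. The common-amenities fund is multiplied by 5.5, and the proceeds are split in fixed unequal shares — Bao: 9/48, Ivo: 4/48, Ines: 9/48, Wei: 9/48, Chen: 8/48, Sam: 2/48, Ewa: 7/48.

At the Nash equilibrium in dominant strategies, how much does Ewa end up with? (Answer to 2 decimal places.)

A player with share s gets back 5.5·s per unit contributed, so full contribution is dominant for anyone with s > 1/5.5 = 0.1818 and zero contribution is dominant for anyone below.
Bao, Ines and Wei are above the threshold, contributing 26 each; the remaining 4 contribute 0. Total contributed: 78.
Ewa keeps 26 and receives 5.5 × 78 × 7/48 = 62.56 from the common-amenities fund, for a payoff of 88.56.

88.56 credits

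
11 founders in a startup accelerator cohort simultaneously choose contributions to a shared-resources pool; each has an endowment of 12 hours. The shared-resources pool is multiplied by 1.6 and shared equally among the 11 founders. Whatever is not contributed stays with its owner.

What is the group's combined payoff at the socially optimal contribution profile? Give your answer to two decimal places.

Each contributed unit returns 1.600 to the group as a whole (0.1455 to each of 11 players), which exceeds 1, so the social optimum is full contribution: group total = 1.600 × 132 = 211.20.

211.20 hours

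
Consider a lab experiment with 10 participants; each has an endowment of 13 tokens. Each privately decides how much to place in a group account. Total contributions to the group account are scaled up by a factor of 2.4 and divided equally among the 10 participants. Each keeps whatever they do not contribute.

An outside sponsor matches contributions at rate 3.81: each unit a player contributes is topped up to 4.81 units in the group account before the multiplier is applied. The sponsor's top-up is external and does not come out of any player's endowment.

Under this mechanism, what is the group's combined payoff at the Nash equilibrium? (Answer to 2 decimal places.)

Under the mechanism each unit contributed yields 2.4 × 4.81 / 10 = 1.1544 back to its contributor per unit of net cost, which exceeds 1, making full contribution the dominant choice for everyone.
So the Nash equilibrium is full contribution by all 10; the group earns 2.4 × 4.81 × 130 = 1500.72.

1500.72 tokens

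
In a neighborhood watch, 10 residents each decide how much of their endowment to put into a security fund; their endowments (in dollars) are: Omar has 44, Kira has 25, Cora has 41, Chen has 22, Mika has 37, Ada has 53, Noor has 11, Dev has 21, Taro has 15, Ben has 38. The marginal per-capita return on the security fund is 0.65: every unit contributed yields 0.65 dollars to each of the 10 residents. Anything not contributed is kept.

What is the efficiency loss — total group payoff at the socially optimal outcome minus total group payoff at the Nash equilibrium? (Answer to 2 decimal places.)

The private return per contributed unit is 0.65 < 1 for everyone, so the Nash equilibrium is zero contribution and the group total is Σ E_j = 44 + 25 + 41 + 22 + 37 + 53 + 11 + 21 + 15 + 38 = 307.
Each contributed unit returns 6.500 to the group, so the social optimum is full contribution by everyone: group total = 6.500 × 307 = 1995.50.
Efficiency loss = (6.500 − 1) × 307 = 1688.50.

1688.50 dollars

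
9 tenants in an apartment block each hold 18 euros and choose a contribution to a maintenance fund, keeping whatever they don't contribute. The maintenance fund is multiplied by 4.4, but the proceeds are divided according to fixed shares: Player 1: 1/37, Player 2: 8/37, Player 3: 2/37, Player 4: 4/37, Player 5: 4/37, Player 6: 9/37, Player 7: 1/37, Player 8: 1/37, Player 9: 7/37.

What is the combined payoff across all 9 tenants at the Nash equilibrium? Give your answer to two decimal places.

223.20 euros

A player with share s gets back 4.4·s per unit contributed, so full contribution is dominant for anyone with s > 1/4.4 = 0.2273 and zero contribution is dominant for anyone below.
Player 6 alone (share 9/37) is above the threshold, contributing 18; the remaining 8 contribute 0. Total contributed: 18.
The maintenance fund pays out 4.4 × 18 = 79.20 in total (split across the unequal shares, but the aggregate is all that matters for the group sum).
The 8 free-riders keep 18 each, adding 144. Group total = 144 + 79.20 = 223.20.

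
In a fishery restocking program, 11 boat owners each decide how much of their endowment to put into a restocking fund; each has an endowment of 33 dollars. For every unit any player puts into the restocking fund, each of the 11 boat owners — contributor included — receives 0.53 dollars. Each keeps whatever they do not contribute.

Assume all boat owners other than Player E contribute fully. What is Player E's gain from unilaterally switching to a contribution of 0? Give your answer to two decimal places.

Switching from a contribution of 33 to 0 lets Player E keep an extra 33 dollars, but lowers the restocking fund by 33, which costs Player E their own share of that drop: 0.53 × 33 = 17.49.
Net gain = 33 − 17.49 = 15.51. The private return per contributed unit (0.53) is below 1, so free-riding is indeed the best response regardless of what the others do.

15.51 dollars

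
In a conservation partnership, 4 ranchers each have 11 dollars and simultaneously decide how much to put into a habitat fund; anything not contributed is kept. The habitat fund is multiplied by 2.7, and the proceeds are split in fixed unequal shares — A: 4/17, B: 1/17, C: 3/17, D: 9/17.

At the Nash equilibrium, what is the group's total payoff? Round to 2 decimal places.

62.70 dollars

Each unit j contributes comes back to j as 2.7 × (j's share), so j prefers to contribute only if that share exceeds 1/2.7 = 0.3704; otherwise keeping the unit dominates.
The only share above 0.3704 is D's 9/17, contributing 11; the remaining 3 contribute 0. Total contributed: 11.
The habitat fund pays out 2.7 × 11 = 29.70 in total (split across the unequal shares, but the aggregate is all that matters for the group sum).
The 3 free-riders keep 11 each, adding 33. Group total = 33 + 29.70 = 62.70.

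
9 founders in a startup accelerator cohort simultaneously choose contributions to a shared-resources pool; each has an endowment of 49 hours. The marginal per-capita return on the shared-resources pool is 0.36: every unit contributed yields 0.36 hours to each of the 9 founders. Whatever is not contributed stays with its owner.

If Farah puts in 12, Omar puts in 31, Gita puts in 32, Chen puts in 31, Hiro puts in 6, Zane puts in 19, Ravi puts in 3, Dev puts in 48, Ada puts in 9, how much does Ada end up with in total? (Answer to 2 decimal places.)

108.76 hours

Total contributed: 12 + 31 + 32 + 31 + 6 + 19 + 3 + 48 + 9 = 191.
Each receives 0.36 × 191 = 68.76 from the shared-resources pool.
Ada keeps 49 − 9 = 40, so Ada's payoff is 40 + 68.76 = 108.76.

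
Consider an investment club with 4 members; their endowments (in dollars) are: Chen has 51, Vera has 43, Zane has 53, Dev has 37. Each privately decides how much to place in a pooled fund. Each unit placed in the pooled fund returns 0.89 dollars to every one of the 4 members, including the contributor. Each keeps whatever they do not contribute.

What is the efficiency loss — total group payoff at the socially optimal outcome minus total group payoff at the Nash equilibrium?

471.04 dollars

The private return per contributed unit is 0.89 < 1 for everyone, so the Nash equilibrium is zero contribution and the group total is Σ E_j = 51 + 43 + 53 + 37 = 184.
Each contributed unit returns 3.560 to the group, so the social optimum is full contribution by everyone: group total = 3.560 × 184 = 655.04.
Efficiency loss = (3.560 − 1) × 184 = 471.04.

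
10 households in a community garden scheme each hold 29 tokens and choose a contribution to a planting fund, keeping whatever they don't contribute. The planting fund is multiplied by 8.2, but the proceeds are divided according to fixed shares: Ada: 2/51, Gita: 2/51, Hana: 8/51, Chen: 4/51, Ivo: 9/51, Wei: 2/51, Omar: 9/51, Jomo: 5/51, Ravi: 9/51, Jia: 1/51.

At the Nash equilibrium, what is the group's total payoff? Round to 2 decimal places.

1125.20 tokens

For player j, contributing a unit is worthwhile iff 8.2 × (j's share) ≥ 1, i.e. iff j's share is at least 0.1220.
The shares above 0.1220 belong to Hana, Ivo, Omar and Ravi, contributing 29 each; the remaining 6 contribute 0. Total contributed: 116.
The planting fund pays out 8.2 × 116 = 951.20 in total (split across the unequal shares, but the aggregate is all that matters for the group sum).
The 6 free-riders keep 29 each, adding 174. Group total = 174 + 951.20 = 1125.20.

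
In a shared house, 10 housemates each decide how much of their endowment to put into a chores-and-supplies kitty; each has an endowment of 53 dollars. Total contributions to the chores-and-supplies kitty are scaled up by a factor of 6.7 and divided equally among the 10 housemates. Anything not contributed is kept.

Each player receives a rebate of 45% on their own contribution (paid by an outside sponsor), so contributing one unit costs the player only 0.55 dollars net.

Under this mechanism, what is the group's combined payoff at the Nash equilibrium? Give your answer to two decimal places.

Under the mechanism each unit contributed yields (6.7/10) / 0.55 = 1.2182 back to its contributor per unit of net cost, which exceeds 1, making full contribution the dominant choice for everyone.
So the Nash equilibrium is full contribution by all 10; the group earns 10 × (53 × 0.45 + 6.7 × 53) = 3789.50.

3789.50 dollars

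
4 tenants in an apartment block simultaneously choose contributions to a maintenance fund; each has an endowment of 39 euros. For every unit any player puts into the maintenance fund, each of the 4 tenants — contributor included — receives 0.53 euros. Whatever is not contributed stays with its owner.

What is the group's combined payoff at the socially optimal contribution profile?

Each contributed unit returns 2.120 to the group as a whole (0.53 to each of 4 players), which exceeds 1, so the social optimum is full contribution: group total = 2.120 × 156 = 330.72.

330.72 euros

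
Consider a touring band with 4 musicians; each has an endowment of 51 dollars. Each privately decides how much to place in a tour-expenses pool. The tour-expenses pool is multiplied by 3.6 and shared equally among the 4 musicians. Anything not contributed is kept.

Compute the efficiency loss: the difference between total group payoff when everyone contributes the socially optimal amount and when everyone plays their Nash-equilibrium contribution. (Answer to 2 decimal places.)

530.40 dollars

Each contributed unit returns 3.6/4 = 0.9000 to its contributor — below 1 — so contributing 0 is dominant for every player. At the Nash equilibrium everyone keeps their 51, and the group total is 4 × 51 = 204.
Each contributed unit returns 3.600 to the group as a whole (0.9000 to each of 4 players), which exceeds 1, so the social optimum is full contribution: group total = 3.600 × 204 = 734.40.
Efficiency loss = 734.40 − 204 = 530.40.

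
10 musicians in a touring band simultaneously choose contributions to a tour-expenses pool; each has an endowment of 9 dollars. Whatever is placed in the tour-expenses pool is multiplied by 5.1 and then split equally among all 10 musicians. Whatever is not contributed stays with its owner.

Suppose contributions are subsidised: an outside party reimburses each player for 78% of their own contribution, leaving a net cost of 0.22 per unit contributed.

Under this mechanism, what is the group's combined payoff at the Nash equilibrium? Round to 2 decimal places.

529.20 dollars

Under the mechanism each unit contributed yields (5.1/10) / 0.22 = 2.3182 back to its contributor per unit of net cost, which exceeds 1, making full contribution the dominant choice for everyone.
At the Nash equilibrium everyone contributes 9. Group total payoff = 10 × (9 × 0.78 + 5.1 × 9) = 529.20.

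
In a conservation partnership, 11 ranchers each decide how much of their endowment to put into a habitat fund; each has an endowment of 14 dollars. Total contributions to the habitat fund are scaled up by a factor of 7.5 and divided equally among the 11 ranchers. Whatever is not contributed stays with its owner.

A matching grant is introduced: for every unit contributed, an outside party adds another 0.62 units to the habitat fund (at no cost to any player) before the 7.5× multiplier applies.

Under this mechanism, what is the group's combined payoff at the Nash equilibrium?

1871.10 dollars

Under the mechanism each unit contributed yields 7.5 × 1.62 / 11 = 1.1045 back to its contributor per unit of net cost, which exceeds 1, making full contribution the dominant choice for everyone.
So the Nash equilibrium is full contribution by all 11; the group earns 7.5 × 1.62 × 154 = 1871.10.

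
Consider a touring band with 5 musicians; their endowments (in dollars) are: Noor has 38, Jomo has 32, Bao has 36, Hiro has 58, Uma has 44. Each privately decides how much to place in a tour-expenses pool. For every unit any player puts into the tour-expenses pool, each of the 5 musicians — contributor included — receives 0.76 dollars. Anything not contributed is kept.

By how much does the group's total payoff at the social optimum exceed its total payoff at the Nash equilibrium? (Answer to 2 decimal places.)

The private return per contributed unit is 0.76 < 1 for everyone, so the Nash equilibrium is zero contribution and the group total is Σ E_j = 38 + 32 + 36 + 58 + 44 = 208.
Each contributed unit returns 3.800 to the group, so the social optimum is full contribution by everyone: group total = 3.800 × 208 = 790.40.
Efficiency loss = (3.800 − 1) × 208 = 582.40.

582.40 dollars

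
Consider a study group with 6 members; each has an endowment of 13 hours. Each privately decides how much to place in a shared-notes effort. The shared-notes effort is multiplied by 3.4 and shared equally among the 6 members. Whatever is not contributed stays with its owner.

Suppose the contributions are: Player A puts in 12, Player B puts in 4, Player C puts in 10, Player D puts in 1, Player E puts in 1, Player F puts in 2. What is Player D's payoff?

Total contributed: 12 + 4 + 10 + 1 + 1 + 2 = 30.
Each receives 3.4 × 30 / 6 = 17.00 from the shared-notes effort.
Player D keeps 13 − 1 = 12, so Player D's payoff is 12 + 17.00 = 29.00.

29.00 hours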